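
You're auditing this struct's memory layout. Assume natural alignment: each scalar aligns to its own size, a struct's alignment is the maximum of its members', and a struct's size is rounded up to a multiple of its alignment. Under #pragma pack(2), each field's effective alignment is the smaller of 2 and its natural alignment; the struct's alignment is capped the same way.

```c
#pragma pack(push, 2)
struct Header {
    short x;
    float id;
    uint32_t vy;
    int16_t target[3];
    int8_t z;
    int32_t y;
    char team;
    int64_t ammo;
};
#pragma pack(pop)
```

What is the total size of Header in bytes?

0..2  x  (2B, 2-aligned)
2..6  id  (4B, 2-aligned)
6..10  vy  (4B, 2-aligned)
10..16  target  (6B, 2-aligned)
16..17  z  (1B, 1-aligned)
17..18  -- padding (1B)
18..22  y  (4B, 2-aligned)
22..23  team  (1B, 1-aligned)
23..24  -- padding (1B)
24..32  ammo  (8B, 2-aligned)
sizeof = 32, alignof = 2

32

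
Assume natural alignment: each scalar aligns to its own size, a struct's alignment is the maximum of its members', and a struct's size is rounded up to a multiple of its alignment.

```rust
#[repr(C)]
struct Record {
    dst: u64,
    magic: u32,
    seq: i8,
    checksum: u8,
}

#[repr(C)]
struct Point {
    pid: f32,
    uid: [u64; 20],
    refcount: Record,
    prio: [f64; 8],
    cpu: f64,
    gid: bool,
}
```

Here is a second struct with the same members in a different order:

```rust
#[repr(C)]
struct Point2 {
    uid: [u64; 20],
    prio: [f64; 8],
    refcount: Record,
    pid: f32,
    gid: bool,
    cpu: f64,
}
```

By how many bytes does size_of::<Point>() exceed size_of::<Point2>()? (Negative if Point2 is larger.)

Record: dst at 0 (size 8, align 8) → ends 8; magic at 8 (size 4, align 4) → ends 12; seq at 12 (size 1, align 1) → ends 13; checksum at 13 (size 1, align 1) → ends 14; tail pad 2 to reach multiple of 8; total 16 bytes, alignment 8
pid at 0 (size 4, align 4) → ends 4
pad 4 to align 8 for uid
uid at 8 (size 160, align 8) → ends 168
refcount at 168 (size 16, align 8) → ends 184
prio at 184 (size 64, align 8) → ends 248
cpu at 248 (size 8, align 8) → ends 256
gid at 256 (size 1, align 1) → ends 257
tail pad 7 to reach multiple of 8
total 264 bytes, alignment 8
— Point2 —
uid at 0 (size 160, align 8) → ends 160
prio at 160 (size 64, align 8) → ends 224
refcount at 224 (size 16, align 8) → ends 240
pid at 240 (size 4, align 4) → ends 244
gid at 244 (size 1, align 1) → ends 245
pad 3 to align 8 for cpu
cpu at 248 (size 8, align 8) → ends 256
total 256 bytes, alignment 8
264 − 256 = 8

8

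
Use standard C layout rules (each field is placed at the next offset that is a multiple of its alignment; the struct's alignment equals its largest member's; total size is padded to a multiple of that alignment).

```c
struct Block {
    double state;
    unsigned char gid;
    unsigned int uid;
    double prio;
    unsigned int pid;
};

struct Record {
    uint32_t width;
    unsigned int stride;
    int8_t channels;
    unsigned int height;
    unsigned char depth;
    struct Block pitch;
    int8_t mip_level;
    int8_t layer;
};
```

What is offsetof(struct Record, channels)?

Block: 0..8  state  (8B, 8-aligned); 8..9  gid  (1B, 1-aligned); 9..12  -- padding (3B); 12..16  uid  (4B, 4-aligned); 16..24  prio  (8B, 8-aligned); 24..28  pid  (4B, 4-aligned); 28..32  -- tail padding (4B); sizeof = 32, alignof = 8
0..4  width  (4B, 4-aligned)
4..8  stride  (4B, 4-aligned)
8..9  channels  (1B, 1-aligned)

8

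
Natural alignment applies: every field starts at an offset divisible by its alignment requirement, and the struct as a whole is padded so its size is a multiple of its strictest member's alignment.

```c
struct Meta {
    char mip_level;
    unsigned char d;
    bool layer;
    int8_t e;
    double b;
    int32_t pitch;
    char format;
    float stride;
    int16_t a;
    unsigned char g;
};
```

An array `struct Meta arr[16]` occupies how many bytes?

512

mip_level at 0 (size 1, align 1) → ends 1
d at 1 (size 1, align 1) → ends 2
layer at 2 (size 1, align 1) → ends 3
e at 3 (size 1, align 1) → ends 4
pad 4 to align 8 for b
b at 8 (size 8, align 8) → ends 16
pitch at 16 (size 4, align 4) → ends 20
format at 20 (size 1, align 1) → ends 21
pad 3 to align 4 for stride
stride at 24 (size 4, align 4) → ends 28
a at 28 (size 2, align 2) → ends 30
g at 30 (size 1, align 1) → ends 31
tail pad 1 to reach multiple of 8
total 32 bytes, alignment 8
array of 16: 16 × 32 = 512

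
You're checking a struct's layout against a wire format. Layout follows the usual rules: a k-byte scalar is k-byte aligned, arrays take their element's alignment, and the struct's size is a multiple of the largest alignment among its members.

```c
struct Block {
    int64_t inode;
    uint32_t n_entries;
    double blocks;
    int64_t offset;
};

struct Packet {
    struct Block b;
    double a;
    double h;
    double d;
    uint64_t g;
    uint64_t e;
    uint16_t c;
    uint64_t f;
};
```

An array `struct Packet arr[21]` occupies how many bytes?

1848

Block: inode at 0 (size 8, align 8) → ends 8; n_entries at 8 (size 4, align 4) → ends 12; pad 4 to align 8 for blocks; blocks at 16 (size 8, align 8) → ends 24; offset at 24 (size 8, align 8) → ends 32; total 32 bytes, alignment 8
b at 0 (size 32, align 8) → ends 32
a at 32 (size 8, align 8) → ends 40
h at 40 (size 8, align 8) → ends 48
d at 48 (size 8, align 8) → ends 56
g at 56 (size 8, align 8) → ends 64
e at 64 (size 8, align 8) → ends 72
c at 72 (size 2, align 2) → ends 74
pad 6 to align 8 for f
f at 80 (size 8, align 8) → ends 88
total 88 bytes, alignment 8
array of 21: 21 × 88 = 1848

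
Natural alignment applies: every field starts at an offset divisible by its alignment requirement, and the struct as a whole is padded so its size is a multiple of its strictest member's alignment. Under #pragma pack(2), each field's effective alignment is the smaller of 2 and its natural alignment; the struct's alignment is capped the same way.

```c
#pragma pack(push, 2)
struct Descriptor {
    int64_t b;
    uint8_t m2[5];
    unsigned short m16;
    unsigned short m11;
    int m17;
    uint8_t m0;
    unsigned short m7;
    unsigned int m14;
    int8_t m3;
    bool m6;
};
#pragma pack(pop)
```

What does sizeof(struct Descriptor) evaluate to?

@0: b [8B, align 2] → 8
@8: m2 [5B, align 1] → 13
+1 pad (align 2)
@14: m16 [2B, align 2] → 16
@16: m11 [2B, align 2] → 18
@18: m17 [4B, align 2] → 22
@22: m0 [1B, align 1] → 23
+1 pad (align 2)
@24: m7 [2B, align 2] → 26
@26: m14 [4B, align 2] → 30
@30: m3 [1B, align 1] → 31
@31: m6 [1B, align 1] → 32
size 32, align 2

32 bytes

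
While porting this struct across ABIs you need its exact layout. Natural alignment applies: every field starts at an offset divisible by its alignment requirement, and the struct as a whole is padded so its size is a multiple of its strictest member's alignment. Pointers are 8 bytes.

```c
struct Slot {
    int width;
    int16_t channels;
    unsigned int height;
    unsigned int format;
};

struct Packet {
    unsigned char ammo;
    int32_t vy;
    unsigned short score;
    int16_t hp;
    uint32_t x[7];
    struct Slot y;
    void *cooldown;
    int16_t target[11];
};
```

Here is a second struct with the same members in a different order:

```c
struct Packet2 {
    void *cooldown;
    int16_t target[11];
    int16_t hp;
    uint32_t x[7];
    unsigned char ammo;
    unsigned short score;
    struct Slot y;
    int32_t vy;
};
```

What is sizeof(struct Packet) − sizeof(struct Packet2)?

0

Slot: 0..4  width  (4B, 4-aligned); 4..6  channels  (2B, 2-aligned); 6..8  -- padding (2B); 8..12  height  (4B, 4-aligned); 12..16  format  (4B, 4-aligned); sizeof = 16, alignof = 4
0..1  ammo  (1B, 1-aligned)
1..4  -- padding (3B)
4..8  vy  (4B, 4-aligned)
8..10  score  (2B, 2-aligned)
10..12  hp  (2B, 2-aligned)
12..40  x  (28B, 4-aligned)
40..56  y  (16B, 4-aligned)
56..64  cooldown  (8B, 8-aligned)
64..86  target  (22B, 2-aligned)
86..88  -- tail padding (2B)
sizeof = 88, alignof = 8
— Packet2 —
0..8  cooldown  (8B, 8-aligned)
8..30  target  (22B, 2-aligned)
30..32  hp  (2B, 2-aligned)
32..60  x  (28B, 4-aligned)
60..61  ammo  (1B, 1-aligned)
61..62  -- padding (1B)
62..64  score  (2B, 2-aligned)
64..80  y  (16B, 4-aligned)
80..84  vy  (4B, 4-aligned)
84..88  -- tail padding (4B)
sizeof = 88, alignof = 8
88 − 88 = 0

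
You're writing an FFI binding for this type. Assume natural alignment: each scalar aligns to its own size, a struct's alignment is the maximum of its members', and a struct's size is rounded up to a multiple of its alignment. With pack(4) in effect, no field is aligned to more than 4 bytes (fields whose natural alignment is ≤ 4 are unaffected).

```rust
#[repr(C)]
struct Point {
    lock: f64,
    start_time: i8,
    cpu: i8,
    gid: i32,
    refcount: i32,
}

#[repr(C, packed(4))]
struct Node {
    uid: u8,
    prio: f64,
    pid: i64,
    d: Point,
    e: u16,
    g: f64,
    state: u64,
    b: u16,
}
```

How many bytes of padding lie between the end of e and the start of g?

Point: 0..8  lock  (8B, 8-aligned); 8..9  start_time  (1B, 1-aligned); 9..10  cpu  (1B, 1-aligned); 10..12  -- padding (2B); 12..16  gid  (4B, 4-aligned); 16..20  refcount  (4B, 4-aligned); 20..24  -- tail padding (4B); sizeof = 24, alignof = 8
0..1  uid  (1B, 1-aligned)
1..4  -- padding (3B)
4..12  prio  (8B, 4-aligned)
12..20  pid  (8B, 4-aligned)
20..44  d  (24B, 4-aligned)
44..46  e  (2B, 2-aligned)
46..48  -- padding (2B)
48..56  g  (8B, 4-aligned)

2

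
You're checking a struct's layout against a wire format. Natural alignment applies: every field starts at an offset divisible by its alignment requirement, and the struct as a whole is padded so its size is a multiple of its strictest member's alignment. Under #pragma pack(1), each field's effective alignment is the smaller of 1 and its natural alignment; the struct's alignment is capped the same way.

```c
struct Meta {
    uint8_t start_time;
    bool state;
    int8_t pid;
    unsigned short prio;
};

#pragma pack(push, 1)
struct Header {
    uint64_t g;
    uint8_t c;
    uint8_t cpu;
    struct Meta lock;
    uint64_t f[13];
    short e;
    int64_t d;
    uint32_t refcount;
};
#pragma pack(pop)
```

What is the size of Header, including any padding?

Meta: start_time at 0 (size 1, align 1) → ends 1; state at 1 (size 1, align 1) → ends 2; pid at 2 (size 1, align 1) → ends 3; pad 1 to align 2 for prio; prio at 4 (size 2, align 2) → ends 6; total 6 bytes, alignment 2
g at 0 (size 8, align 1) → ends 8
c at 8 (size 1, align 1) → ends 9
cpu at 9 (size 1, align 1) → ends 10
lock at 10 (size 6, align 1) → ends 16
f at 16 (size 104, align 1) → ends 120
e at 120 (size 2, align 1) → ends 122
d at 122 (size 8, align 1) → ends 130
refcount at 130 (size 4, align 1) → ends 134
total 134 bytes, alignment 1

134 bytes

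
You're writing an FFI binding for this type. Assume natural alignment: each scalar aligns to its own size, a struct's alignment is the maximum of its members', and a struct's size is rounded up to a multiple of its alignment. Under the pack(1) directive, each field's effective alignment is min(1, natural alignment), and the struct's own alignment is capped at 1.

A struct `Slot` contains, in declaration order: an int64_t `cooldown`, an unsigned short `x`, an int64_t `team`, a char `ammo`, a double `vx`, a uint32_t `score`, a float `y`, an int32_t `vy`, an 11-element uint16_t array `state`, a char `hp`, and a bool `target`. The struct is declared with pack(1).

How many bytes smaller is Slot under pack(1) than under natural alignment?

natural layout:
  0..8  cooldown  (8B, 8-aligned)
  8..10  x  (2B, 2-aligned)
  10..16  -- padding (6B)
  16..24  team  (8B, 8-aligned)
  24..25  ammo  (1B, 1-aligned)
  25..32  -- padding (7B)
  32..40  vx  (8B, 8-aligned)
  40..44  score  (4B, 4-aligned)
  44..48  y  (4B, 4-aligned)
  48..52  vy  (4B, 4-aligned)
  52..74  state  (22B, 2-aligned)
  74..75  hp  (1B, 1-aligned)
  75..76  target  (1B, 1-aligned)
  76..80  -- tail padding (4B)
  sizeof = 80, alignof = 8
packed(1) layout:
  0..8  cooldown  (8B, 1-aligned)
  8..10  x  (2B, 1-aligned)
  10..18  team  (8B, 1-aligned)
  18..19  ammo  (1B, 1-aligned)
  19..27  vx  (8B, 1-aligned)
  27..31  score  (4B, 1-aligned)
  31..35  y  (4B, 1-aligned)
  35..39  vy  (4B, 1-aligned)
  39..61  state  (22B, 1-aligned)
  61..62  hp  (1B, 1-aligned)
  62..63  target  (1B, 1-aligned)
  sizeof = 63, alignof = 1
80 − 63 = 17

17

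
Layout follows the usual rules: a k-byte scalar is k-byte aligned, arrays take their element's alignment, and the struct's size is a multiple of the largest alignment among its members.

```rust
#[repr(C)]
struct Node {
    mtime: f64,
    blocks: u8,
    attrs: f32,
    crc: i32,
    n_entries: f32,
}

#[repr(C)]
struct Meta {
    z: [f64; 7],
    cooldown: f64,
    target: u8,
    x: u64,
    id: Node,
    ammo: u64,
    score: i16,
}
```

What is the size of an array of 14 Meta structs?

1680

Node: @0: mtime [8B, align 8] → 8; @8: blocks [1B, align 1] → 9; +3 pad (align 4); @12: attrs [4B, align 4] → 16; @16: crc [4B, align 4] → 20; @20: n_entries [4B, align 4] → 24; size 24, align 8
@0: z [56B, align 8] → 56
@56: cooldown [8B, align 8] → 64
@64: target [1B, align 1] → 65
+7 pad (align 8)
@72: x [8B, align 8] → 80
@80: id [24B, align 8] → 104
@104: ammo [8B, align 8] → 112
@112: score [2B, align 2] → 114
+6 tail pad (align 8)
size 120, align 8
array of 14: 14 × 120 = 1680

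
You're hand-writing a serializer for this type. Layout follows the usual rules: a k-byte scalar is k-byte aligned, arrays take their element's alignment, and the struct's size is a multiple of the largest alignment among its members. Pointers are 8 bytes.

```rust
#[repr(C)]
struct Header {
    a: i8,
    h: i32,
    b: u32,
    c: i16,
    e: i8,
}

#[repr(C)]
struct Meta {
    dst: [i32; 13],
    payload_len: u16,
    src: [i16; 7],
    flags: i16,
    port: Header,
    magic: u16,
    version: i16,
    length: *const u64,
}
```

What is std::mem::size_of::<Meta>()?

Header: @0: a [1B, align 1] → 1; +3 pad (align 4); @4: h [4B, align 4] → 8; @8: b [4B, align 4] → 12; @12: c [2B, align 2] → 14; @14: e [1B, align 1] → 15; +1 tail pad (align 4); size 16, align 4
@0: dst [52B, align 4] → 52
@52: payload_len [2B, align 2] → 54
@54: src [14B, align 2] → 68
@68: flags [2B, align 2] → 70
+2 pad (align 4)
@72: port [16B, align 4] → 88
@88: magic [2B, align 2] → 90
@90: version [2B, align 2] → 92
+4 pad (align 8)
@96: length [8B, align 8] → 104
size 104, align 8

104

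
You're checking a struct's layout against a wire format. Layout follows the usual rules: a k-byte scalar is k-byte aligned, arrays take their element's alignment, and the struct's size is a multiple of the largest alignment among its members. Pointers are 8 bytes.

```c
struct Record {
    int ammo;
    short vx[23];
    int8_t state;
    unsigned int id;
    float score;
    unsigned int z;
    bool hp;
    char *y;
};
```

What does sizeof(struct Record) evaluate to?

0..4  ammo  (4B, 4-aligned)
4..50  vx  (46B, 2-aligned)
50..51  state  (1B, 1-aligned)
51..52  -- padding (1B)
52..56  id  (4B, 4-aligned)
56..60  score  (4B, 4-aligned)
60..64  z  (4B, 4-aligned)
64..65  hp  (1B, 1-aligned)
65..72  -- padding (7B)
72..80  y  (8B, 8-aligned)
sizeof = 80, alignof = 8

80 bytes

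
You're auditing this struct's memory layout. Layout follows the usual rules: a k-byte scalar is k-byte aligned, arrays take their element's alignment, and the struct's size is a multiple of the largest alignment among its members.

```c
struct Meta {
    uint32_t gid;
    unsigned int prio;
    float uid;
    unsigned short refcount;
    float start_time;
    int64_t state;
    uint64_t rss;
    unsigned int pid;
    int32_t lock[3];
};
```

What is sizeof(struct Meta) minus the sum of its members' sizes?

6

gid at 0 (size 4, align 4) → ends 4
prio at 4 (size 4, align 4) → ends 8
uid at 8 (size 4, align 4) → ends 12
refcount at 12 (size 2, align 2) → ends 14
pad 2 to align 4 for start_time
start_time at 16 (size 4, align 4) → ends 20
pad 4 to align 8 for state
state at 24 (size 8, align 8) → ends 32
rss at 32 (size 8, align 8) → ends 40
pid at 40 (size 4, align 4) → ends 44
lock at 44 (size 12, align 4) → ends 56
total 56 bytes, alignment 8
data bytes 50, size 56 → padding 6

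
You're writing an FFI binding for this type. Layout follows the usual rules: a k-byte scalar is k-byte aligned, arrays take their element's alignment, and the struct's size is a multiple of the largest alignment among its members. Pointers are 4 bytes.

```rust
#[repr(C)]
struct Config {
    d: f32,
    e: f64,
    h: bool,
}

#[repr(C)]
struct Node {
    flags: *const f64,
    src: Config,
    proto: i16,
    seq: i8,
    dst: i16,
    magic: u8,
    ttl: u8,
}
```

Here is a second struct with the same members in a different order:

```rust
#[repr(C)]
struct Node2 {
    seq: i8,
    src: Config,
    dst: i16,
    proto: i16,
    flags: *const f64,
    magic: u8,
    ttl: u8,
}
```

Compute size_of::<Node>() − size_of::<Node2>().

Config: 0..4  d  (4B, 4-aligned); 4..8  -- padding (4B); 8..16  e  (8B, 8-aligned); 16..17  h  (1B, 1-aligned); 17..24  -- tail padding (7B); sizeof = 24, alignof = 8
0..4  flags  (4B, 4-aligned)
4..8  -- padding (4B)
8..32  src  (24B, 8-aligned)
32..34  proto  (2B, 2-aligned)
34..35  seq  (1B, 1-aligned)
35..36  -- padding (1B)
36..38  dst  (2B, 2-aligned)
38..39  magic  (1B, 1-aligned)
39..40  ttl  (1B, 1-aligned)
sizeof = 40, alignof = 8
— Node2 —
0..1  seq  (1B, 1-aligned)
1..8  -- padding (7B)
8..32  src  (24B, 8-aligned)
32..34  dst  (2B, 2-aligned)
34..36  proto  (2B, 2-aligned)
36..40  flags  (4B, 4-aligned)
40..41  magic  (1B, 1-aligned)
41..42  ttl  (1B, 1-aligned)
42..48  -- tail padding (6B)
sizeof = 48, alignof = 8
40 − 48 = -8

-8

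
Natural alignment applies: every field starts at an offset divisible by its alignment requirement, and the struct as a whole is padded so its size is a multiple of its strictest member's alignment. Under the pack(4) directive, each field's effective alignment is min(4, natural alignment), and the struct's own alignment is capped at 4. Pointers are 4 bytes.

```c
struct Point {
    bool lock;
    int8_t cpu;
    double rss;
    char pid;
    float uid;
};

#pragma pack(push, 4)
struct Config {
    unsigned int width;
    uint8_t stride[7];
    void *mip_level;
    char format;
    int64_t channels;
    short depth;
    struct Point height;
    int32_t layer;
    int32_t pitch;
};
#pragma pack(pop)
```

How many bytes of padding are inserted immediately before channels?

3

Point: 0..1  lock  (1B, 1-aligned); 1..2  cpu  (1B, 1-aligned); 2..8  -- padding (6B); 8..16  rss  (8B, 8-aligned); 16..17  pid  (1B, 1-aligned); 17..20  -- padding (3B); 20..24  uid  (4B, 4-aligned); sizeof = 24, alignof = 8
0..4  width  (4B, 4-aligned)
4..11  stride  (7B, 1-aligned)
11..12  -- padding (1B)
12..16  mip_level  (4B, 4-aligned)
16..17  format  (1B, 1-aligned)
17..20  -- padding (3B)
20..28  channels  (8B, 4-aligned)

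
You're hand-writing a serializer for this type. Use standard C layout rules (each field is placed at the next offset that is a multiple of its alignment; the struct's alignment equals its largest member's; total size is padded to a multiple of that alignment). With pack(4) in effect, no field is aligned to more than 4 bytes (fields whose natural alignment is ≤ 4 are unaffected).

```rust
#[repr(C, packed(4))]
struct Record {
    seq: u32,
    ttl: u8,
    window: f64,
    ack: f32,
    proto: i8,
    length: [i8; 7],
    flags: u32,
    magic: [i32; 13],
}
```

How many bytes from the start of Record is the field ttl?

seq at 0 (size 4, align 4) → ends 4
ttl at 4 (size 1, align 1) → ends 5

4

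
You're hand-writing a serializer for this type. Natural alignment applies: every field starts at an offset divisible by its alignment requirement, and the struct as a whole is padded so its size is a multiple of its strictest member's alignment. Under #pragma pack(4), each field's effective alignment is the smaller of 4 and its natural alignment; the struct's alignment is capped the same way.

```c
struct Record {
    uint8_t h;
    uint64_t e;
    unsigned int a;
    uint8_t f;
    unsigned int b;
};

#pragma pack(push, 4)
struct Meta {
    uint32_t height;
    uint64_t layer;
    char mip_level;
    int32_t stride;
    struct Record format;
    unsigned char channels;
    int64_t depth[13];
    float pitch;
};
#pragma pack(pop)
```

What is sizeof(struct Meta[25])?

4100

Record: 0..1  h  (1B, 1-aligned); 1..8  -- padding (7B); 8..16  e  (8B, 8-aligned); 16..20  a  (4B, 4-aligned); 20..21  f  (1B, 1-aligned); 21..24  -- padding (3B); 24..28  b  (4B, 4-aligned); 28..32  -- tail padding (4B); sizeof = 32, alignof = 8
0..4  height  (4B, 4-aligned)
4..12  layer  (8B, 4-aligned)
12..13  mip_level  (1B, 1-aligned)
13..16  -- padding (3B)
16..20  stride  (4B, 4-aligned)
20..52  format  (32B, 4-aligned)
52..53  channels  (1B, 1-aligned)
53..56  -- padding (3B)
56..160  depth  (104B, 4-aligned)
160..164  pitch  (4B, 4-aligned)
sizeof = 164, alignof = 4
array of 25: 25 × 164 = 4100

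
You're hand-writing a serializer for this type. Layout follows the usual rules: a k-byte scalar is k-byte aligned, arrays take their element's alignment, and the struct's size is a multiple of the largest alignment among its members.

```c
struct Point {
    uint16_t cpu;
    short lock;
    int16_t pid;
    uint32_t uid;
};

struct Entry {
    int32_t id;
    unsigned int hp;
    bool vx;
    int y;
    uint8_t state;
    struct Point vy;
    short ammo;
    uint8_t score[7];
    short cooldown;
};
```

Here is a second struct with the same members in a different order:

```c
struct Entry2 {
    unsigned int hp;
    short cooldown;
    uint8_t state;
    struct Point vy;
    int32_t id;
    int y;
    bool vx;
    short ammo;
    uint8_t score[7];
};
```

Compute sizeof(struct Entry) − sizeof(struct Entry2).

Point: cpu at 0 (size 2, align 2) → ends 2; lock at 2 (size 2, align 2) → ends 4; pid at 4 (size 2, align 2) → ends 6; pad 2 to align 4 for uid; uid at 8 (size 4, align 4) → ends 12; total 12 bytes, alignment 4
id at 0 (size 4, align 4) → ends 4
hp at 4 (size 4, align 4) → ends 8
vx at 8 (size 1, align 1) → ends 9
pad 3 to align 4 for y
y at 12 (size 4, align 4) → ends 16
state at 16 (size 1, align 1) → ends 17
pad 3 to align 4 for vy
vy at 20 (size 12, align 4) → ends 32
ammo at 32 (size 2, align 2) → ends 34
score at 34 (size 7, align 1) → ends 41
pad 1 to align 2 for cooldown
cooldown at 42 (size 2, align 2) → ends 44
total 44 bytes, alignment 4
— Entry2 —
hp at 0 (size 4, align 4) → ends 4
cooldown at 4 (size 2, align 2) → ends 6
state at 6 (size 1, align 1) → ends 7
pad 1 to align 4 for vy
vy at 8 (size 12, align 4) → ends 20
id at 20 (size 4, align 4) → ends 24
y at 24 (size 4, align 4) → ends 28
vx at 28 (size 1, align 1) → ends 29
pad 1 to align 2 for ammo
ammo at 30 (size 2, align 2) → ends 32
score at 32 (size 7, align 1) → ends 39
tail pad 1 to reach multiple of 4
total 40 bytes, alignment 4
44 − 40 = 4

4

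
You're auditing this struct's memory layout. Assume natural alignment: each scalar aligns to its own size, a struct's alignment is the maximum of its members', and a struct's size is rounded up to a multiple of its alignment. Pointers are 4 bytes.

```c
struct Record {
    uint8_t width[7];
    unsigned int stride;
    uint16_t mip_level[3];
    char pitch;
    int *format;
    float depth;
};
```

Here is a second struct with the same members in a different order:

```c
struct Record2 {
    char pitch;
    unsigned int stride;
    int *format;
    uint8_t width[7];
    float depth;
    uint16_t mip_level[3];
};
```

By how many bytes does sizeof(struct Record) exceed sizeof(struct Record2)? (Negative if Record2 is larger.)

width at 0 (size 7, align 1) → ends 7
pad 1 to align 4 for stride
stride at 8 (size 4, align 4) → ends 12
mip_level at 12 (size 6, align 2) → ends 18
pitch at 18 (size 1, align 1) → ends 19
pad 1 to align 4 for format
format at 20 (size 4, align 4) → ends 24
depth at 24 (size 4, align 4) → ends 28
total 28 bytes, alignment 4
— Record2 —
pitch at 0 (size 1, align 1) → ends 1
pad 3 to align 4 for stride
stride at 4 (size 4, align 4) → ends 8
format at 8 (size 4, align 4) → ends 12
width at 12 (size 7, align 1) → ends 19
pad 1 to align 4 for depth
depth at 20 (size 4, align 4) → ends 24
mip_level at 24 (size 6, align 2) → ends 30
tail pad 2 to reach multiple of 4
total 32 bytes, alignment 4
28 − 32 = -4

-4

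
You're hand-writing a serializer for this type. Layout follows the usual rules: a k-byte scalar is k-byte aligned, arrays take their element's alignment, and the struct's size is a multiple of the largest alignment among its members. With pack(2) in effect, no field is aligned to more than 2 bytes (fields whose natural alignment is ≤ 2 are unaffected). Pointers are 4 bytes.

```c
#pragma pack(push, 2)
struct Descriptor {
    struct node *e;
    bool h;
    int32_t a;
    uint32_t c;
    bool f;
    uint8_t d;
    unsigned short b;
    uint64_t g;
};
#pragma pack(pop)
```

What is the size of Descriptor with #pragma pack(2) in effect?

26

e at 0 (size 4, align 2) → ends 4
h at 4 (size 1, align 1) → ends 5
pad 1 to align 2 for a
a at 6 (size 4, align 2) → ends 10
c at 10 (size 4, align 2) → ends 14
f at 14 (size 1, align 1) → ends 15
d at 15 (size 1, align 1) → ends 16
b at 16 (size 2, align 2) → ends 18
g at 18 (size 8, align 2) → ends 26
total 26 bytes, alignment 2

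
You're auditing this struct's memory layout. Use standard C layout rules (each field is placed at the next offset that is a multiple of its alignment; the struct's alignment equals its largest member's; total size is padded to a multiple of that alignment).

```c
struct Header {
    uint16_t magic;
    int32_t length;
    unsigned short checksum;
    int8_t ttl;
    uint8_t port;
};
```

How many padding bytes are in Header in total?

2

@0: magic [2B, align 2] → 2
+2 pad (align 4)
@4: length [4B, align 4] → 8
@8: checksum [2B, align 2] → 10
@10: ttl [1B, align 1] → 11
@11: port [1B, align 1] → 12
size 12, align 4
data bytes 10, size 12 → padding 2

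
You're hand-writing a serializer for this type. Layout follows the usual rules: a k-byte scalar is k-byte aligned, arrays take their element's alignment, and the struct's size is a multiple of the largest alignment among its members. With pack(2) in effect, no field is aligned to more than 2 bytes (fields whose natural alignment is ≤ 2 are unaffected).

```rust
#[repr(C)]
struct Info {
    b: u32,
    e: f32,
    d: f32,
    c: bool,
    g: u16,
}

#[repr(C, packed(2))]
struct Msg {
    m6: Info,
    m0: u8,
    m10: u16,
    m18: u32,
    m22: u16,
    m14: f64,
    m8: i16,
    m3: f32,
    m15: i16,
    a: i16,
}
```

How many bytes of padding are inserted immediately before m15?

Info: @0: b [4B, align 4] → 4; @4: e [4B, align 4] → 8; @8: d [4B, align 4] → 12; @12: c [1B, align 1] → 13; +1 pad (align 2); @14: g [2B, align 2] → 16; size 16, align 4
@0: m6 [16B, align 2] → 16
@16: m0 [1B, align 1] → 17
+1 pad (align 2)
@18: m10 [2B, align 2] → 20
@20: m18 [4B, align 2] → 24
@24: m22 [2B, align 2] → 26
@26: m14 [8B, align 2] → 34
@34: m8 [2B, align 2] → 36
@36: m3 [4B, align 2] → 40
@40: m15 [2B, align 2] → 42

0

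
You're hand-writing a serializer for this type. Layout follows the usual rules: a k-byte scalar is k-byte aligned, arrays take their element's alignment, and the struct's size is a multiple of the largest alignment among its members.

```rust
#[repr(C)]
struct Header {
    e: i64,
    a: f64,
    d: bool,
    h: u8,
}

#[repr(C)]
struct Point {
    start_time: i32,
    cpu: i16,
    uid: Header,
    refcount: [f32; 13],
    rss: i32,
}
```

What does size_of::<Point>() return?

Header: @0: e [8B, align 8] → 8; @8: a [8B, align 8] → 16; @16: d [1B, align 1] → 17; @17: h [1B, align 1] → 18; +6 tail pad (align 8); size 24, align 8
@0: start_time [4B, align 4] → 4
@4: cpu [2B, align 2] → 6
+2 pad (align 8)
@8: uid [24B, align 8] → 32
@32: refcount [52B, align 4] → 84
@84: rss [4B, align 4] → 88
size 88, align 8

88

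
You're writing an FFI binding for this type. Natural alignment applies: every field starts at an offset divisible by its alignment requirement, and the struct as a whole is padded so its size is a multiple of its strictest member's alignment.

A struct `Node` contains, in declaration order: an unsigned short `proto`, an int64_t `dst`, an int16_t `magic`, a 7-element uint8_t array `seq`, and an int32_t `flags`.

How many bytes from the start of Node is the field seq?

18

@0: proto [2B, align 2] → 2
+6 pad (align 8)
@8: dst [8B, align 8] → 16
@16: magic [2B, align 2] → 18
@18: seq [7B, align 1] → 25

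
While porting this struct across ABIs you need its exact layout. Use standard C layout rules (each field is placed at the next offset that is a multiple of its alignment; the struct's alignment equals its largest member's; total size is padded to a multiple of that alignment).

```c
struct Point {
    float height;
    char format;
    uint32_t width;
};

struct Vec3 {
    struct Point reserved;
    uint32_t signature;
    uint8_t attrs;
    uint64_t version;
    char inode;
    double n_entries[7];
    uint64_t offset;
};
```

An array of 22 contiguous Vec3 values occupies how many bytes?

2288

Point: @0: height [4B, align 4] → 4; @4: format [1B, align 1] → 5; +3 pad (align 4); @8: width [4B, align 4] → 12; size 12, align 4
@0: reserved [12B, align 4] → 12
@12: signature [4B, align 4] → 16
@16: attrs [1B, align 1] → 17
+7 pad (align 8)
@24: version [8B, align 8] → 32
@32: inode [1B, align 1] → 33
+7 pad (align 8)
@40: n_entries [56B, align 8] → 96
@96: offset [8B, align 8] → 104
size 104, align 8
array of 22: 22 × 104 = 2288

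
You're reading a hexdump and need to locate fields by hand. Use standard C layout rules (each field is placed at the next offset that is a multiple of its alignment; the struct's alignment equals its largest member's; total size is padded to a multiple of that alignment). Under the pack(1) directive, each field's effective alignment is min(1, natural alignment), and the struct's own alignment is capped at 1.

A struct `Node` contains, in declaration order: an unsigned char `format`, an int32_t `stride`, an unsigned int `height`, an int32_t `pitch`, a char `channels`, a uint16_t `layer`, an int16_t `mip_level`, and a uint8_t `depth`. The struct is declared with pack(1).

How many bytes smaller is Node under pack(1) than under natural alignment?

5

natural layout:
  0..1  format  (1B, 1-aligned)
  1..4  -- padding (3B)
  4..8  stride  (4B, 4-aligned)
  8..12  height  (4B, 4-aligned)
  12..16  pitch  (4B, 4-aligned)
  16..17  channels  (1B, 1-aligned)
  17..18  -- padding (1B)
  18..20  layer  (2B, 2-aligned)
  20..22  mip_level  (2B, 2-aligned)
  22..23  depth  (1B, 1-aligned)
  23..24  -- tail padding (1B)
  sizeof = 24, alignof = 4
packed(1) layout:
  0..1  format  (1B, 1-aligned)
  1..5  stride  (4B, 1-aligned)
  5..9  height  (4B, 1-aligned)
  9..13  pitch  (4B, 1-aligned)
  13..14  channels  (1B, 1-aligned)
  14..16  layer  (2B, 1-aligned)
  16..18  mip_level  (2B, 1-aligned)
  18..19  depth  (1B, 1-aligned)
  sizeof = 19, alignof = 1
24 − 19 = 5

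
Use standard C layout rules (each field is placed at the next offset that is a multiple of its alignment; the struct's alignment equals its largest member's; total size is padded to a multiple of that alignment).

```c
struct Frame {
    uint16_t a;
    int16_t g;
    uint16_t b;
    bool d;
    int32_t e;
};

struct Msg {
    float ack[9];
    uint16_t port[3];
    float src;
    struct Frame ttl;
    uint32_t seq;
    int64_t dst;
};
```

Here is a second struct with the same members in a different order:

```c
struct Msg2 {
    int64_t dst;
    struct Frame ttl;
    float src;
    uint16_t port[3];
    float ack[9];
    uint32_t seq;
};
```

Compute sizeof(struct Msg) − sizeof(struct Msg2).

0

Frame: 0..2  a  (2B, 2-aligned); 2..4  g  (2B, 2-aligned); 4..6  b  (2B, 2-aligned); 6..7  d  (1B, 1-aligned); 7..8  -- padding (1B); 8..12  e  (4B, 4-aligned); sizeof = 12, alignof = 4
0..36  ack  (36B, 4-aligned)
36..42  port  (6B, 2-aligned)
42..44  -- padding (2B)
44..48  src  (4B, 4-aligned)
48..60  ttl  (12B, 4-aligned)
60..64  seq  (4B, 4-aligned)
64..72  dst  (8B, 8-aligned)
sizeof = 72, alignof = 8
— Msg2 —
0..8  dst  (8B, 8-aligned)
8..20  ttl  (12B, 4-aligned)
20..24  src  (4B, 4-aligned)
24..30  port  (6B, 2-aligned)
30..32  -- padding (2B)
32..68  ack  (36B, 4-aligned)
68..72  seq  (4B, 4-aligned)
sizeof = 72, alignof = 8
72 − 72 = 0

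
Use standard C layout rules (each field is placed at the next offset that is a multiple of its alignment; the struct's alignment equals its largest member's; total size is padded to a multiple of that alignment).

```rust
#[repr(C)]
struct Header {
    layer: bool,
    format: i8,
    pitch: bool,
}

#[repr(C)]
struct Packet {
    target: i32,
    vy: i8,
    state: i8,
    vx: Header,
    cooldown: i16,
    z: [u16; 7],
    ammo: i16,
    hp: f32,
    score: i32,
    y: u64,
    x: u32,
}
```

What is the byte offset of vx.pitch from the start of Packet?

Header: 0..1  layer  (1B, 1-aligned); 1..2  format  (1B, 1-aligned); 2..3  pitch  (1B, 1-aligned); sizeof = 3, alignof = 1
0..4  target  (4B, 4-aligned)
4..5  vy  (1B, 1-aligned)
5..6  state  (1B, 1-aligned)
6..9  vx  (3B, 1-aligned)
within Header: pitch at 2
6 + 2 = 8

8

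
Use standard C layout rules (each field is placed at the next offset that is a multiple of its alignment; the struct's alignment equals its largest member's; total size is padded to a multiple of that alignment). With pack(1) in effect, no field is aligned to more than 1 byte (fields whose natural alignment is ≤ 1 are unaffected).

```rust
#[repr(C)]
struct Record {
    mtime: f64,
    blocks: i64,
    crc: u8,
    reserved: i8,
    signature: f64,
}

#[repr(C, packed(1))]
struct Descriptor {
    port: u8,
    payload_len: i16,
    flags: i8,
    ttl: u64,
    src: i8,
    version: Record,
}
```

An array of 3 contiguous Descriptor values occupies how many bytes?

Record: @0: mtime [8B, align 8] → 8; @8: blocks [8B, align 8] → 16; @16: crc [1B, align 1] → 17; @17: reserved [1B, align 1] → 18; +6 pad (align 8); @24: signature [8B, align 8] → 32; size 32, align 8
@0: port [1B, align 1] → 1
@1: payload_len [2B, align 1] → 3
@3: flags [1B, align 1] → 4
@4: ttl [8B, align 1] → 12
@12: src [1B, align 1] → 13
@13: version [32B, align 1] → 45
size 45, align 1
array of 3: 3 × 45 = 135

135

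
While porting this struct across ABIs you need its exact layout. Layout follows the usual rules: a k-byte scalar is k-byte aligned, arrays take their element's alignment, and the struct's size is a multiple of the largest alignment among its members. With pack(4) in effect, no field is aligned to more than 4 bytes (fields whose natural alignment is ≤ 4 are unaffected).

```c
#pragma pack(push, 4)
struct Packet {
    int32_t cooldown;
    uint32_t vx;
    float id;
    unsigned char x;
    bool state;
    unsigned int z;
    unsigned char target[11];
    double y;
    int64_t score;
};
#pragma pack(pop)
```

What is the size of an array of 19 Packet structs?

912

cooldown at 0 (size 4, align 4) → ends 4
vx at 4 (size 4, align 4) → ends 8
id at 8 (size 4, align 4) → ends 12
x at 12 (size 1, align 1) → ends 13
state at 13 (size 1, align 1) → ends 14
pad 2 to align 4 for z
z at 16 (size 4, align 4) → ends 20
target at 20 (size 11, align 1) → ends 31
pad 1 to align 4 for y
y at 32 (size 8, align 4) → ends 40
score at 40 (size 8, align 4) → ends 48
total 48 bytes, alignment 4
array of 19: 19 × 48 = 912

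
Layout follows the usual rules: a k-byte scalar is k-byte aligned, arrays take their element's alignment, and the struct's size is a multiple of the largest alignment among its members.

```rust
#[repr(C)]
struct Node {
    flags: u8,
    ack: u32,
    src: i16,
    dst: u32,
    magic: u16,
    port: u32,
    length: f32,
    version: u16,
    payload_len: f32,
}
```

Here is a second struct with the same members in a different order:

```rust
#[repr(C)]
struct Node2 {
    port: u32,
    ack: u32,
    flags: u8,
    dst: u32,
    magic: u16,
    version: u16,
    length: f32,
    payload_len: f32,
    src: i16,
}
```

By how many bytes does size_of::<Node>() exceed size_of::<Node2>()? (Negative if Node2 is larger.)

4

@0: flags [1B, align 1] → 1
+3 pad (align 4)
@4: ack [4B, align 4] → 8
@8: src [2B, align 2] → 10
+2 pad (align 4)
@12: dst [4B, align 4] → 16
@16: magic [2B, align 2] → 18
+2 pad (align 4)
@20: port [4B, align 4] → 24
@24: length [4B, align 4] → 28
@28: version [2B, align 2] → 30
+2 pad (align 4)
@32: payload_len [4B, align 4] → 36
size 36, align 4
— Node2 —
@0: port [4B, align 4] → 4
@4: ack [4B, align 4] → 8
@8: flags [1B, align 1] → 9
+3 pad (align 4)
@12: dst [4B, align 4] → 16
@16: magic [2B, align 2] → 18
@18: version [2B, align 2] → 20
@20: length [4B, align 4] → 24
@24: payload_len [4B, align 4] → 28
@28: src [2B, align 2] → 30
+2 tail pad (align 4)
size 32, align 4
36 − 32 = 4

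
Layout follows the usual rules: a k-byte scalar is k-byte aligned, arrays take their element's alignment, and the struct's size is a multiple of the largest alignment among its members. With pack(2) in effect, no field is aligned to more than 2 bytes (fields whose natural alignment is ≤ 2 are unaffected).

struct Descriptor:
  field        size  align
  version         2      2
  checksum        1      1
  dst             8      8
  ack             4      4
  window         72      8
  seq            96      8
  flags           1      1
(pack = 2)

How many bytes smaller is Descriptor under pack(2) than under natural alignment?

natural layout:
  version at 0 (size 2, align 2) → ends 2
  checksum at 2 (size 1, align 1) → ends 3
  pad 5 to align 8 for dst
  dst at 8 (size 8, align 8) → ends 16
  ack at 16 (size 4, align 4) → ends 20
  pad 4 to align 8 for window
  window at 24 (size 72, align 8) → ends 96
  seq at 96 (size 96, align 8) → ends 192
  flags at 192 (size 1, align 1) → ends 193
  tail pad 7 to reach multiple of 8
  total 200 bytes, alignment 8
packed(2) layout:
  version at 0 (size 2, align 2) → ends 2
  checksum at 2 (size 1, align 1) → ends 3
  pad 1 to align 2 for dst
  dst at 4 (size 8, align 2) → ends 12
  ack at 12 (size 4, align 2) → ends 16
  window at 16 (size 72, align 2) → ends 88
  seq at 88 (size 96, align 2) → ends 184
  flags at 184 (size 1, align 1) → ends 185
  tail pad 1 to reach multiple of 2
  total 186 bytes, alignment 2
200 − 186 = 14

14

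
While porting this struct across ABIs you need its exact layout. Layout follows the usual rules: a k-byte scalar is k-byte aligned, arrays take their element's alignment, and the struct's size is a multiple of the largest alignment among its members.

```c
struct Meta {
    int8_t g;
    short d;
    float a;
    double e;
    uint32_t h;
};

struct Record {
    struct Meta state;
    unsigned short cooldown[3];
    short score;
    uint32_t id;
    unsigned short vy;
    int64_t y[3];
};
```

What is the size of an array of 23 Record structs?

1472

Meta: g at 0 (size 1, align 1) → ends 1; pad 1 to align 2 for d; d at 2 (size 2, align 2) → ends 4; a at 4 (size 4, align 4) → ends 8; e at 8 (size 8, align 8) → ends 16; h at 16 (size 4, align 4) → ends 20; tail pad 4 to reach multiple of 8; total 24 bytes, alignment 8
state at 0 (size 24, align 8) → ends 24
cooldown at 24 (size 6, align 2) → ends 30
score at 30 (size 2, align 2) → ends 32
id at 32 (size 4, align 4) → ends 36
vy at 36 (size 2, align 2) → ends 38
pad 2 to align 8 for y
y at 40 (size 24, align 8) → ends 64
total 64 bytes, alignment 8
array of 23: 23 × 64 = 1472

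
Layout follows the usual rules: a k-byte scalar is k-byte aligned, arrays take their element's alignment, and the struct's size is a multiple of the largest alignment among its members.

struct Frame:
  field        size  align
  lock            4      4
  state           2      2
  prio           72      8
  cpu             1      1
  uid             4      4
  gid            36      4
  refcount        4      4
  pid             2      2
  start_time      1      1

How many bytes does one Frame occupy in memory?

0..4  lock  (4B, 4-aligned)
4..6  state  (2B, 2-aligned)
6..8  -- padding (2B)
8..80  prio  (72B, 8-aligned)
80..81  cpu  (1B, 1-aligned)
81..84  -- padding (3B)
84..88  uid  (4B, 4-aligned)
88..124  gid  (36B, 4-aligned)
124..128  refcount  (4B, 4-aligned)
128..130  pid  (2B, 2-aligned)
130..131  start_time  (1B, 1-aligned)
131..136  -- tail padding (5B)
sizeof = 136, alignof = 8

136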